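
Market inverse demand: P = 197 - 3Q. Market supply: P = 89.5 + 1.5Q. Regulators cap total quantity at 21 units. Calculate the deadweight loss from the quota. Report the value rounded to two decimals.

Unrestricted equilibrium: Q* = (197 - 89.5)/(3 + 1.5) = 23.8889.
At Q = 21 the demand price is 197 - 3(21) = 134 and the supply price is 89.5 + 1.5(21) = 121.
Deadweight loss is the triangle between the curves from 21 to 23.8889: (1/2)(134 - 121)(23.8889 - 21) = 18.7778.

18.78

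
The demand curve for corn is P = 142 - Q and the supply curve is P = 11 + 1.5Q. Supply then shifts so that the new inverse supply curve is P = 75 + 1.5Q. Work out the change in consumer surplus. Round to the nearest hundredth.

Initial equilibrium: Q_0 = 52.4, P_0 = 89.6; CS_0 = (1/2)(52.4)(52.4) = 1372.88, PS_0 = (1/2)(52.4)(78.6) = 2059.32.
New equilibrium: 142 - Q = 75 + 1.5Q gives Q_1 = 26.8, P_1 = 115.2; CS_1 = 359.12, PS_1 = 538.68.
Change in consumer surplus = 359.12 - 1372.88 = -1013.76.

-1013.76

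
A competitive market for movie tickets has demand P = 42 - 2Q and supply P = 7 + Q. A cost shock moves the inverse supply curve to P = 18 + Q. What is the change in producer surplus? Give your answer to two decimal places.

Initial equilibrium: Q_0 = 11.6667, P_0 = 18.6667; CS_0 = (1/2)(11.6667)(23.3333) = 136.1111, PS_0 = (1/2)(11.6667)(11.6667) = 68.0556.
New equilibrium: 42 - 2Q = 18 + Q gives Q_1 = 8, P_1 = 26; CS_1 = 64, PS_1 = 32.
Change in producer surplus = 32 - 68.0556 = -36.0556.

-36.06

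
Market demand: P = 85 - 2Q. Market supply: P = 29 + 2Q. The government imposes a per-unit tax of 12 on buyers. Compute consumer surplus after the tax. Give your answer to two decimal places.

Without the tax, 85 - 2Q = 29 + 2Q so Q* = 14 and P* = 57.
A tax on buyers shifts demand down by 12: (85 - 12) - 2Q = 29 + 2Q, so Q_t = 11. Buyers pay P_b = 63; sellers receive P_s = P_b - 12 = 51.
Consumer surplus is the triangle under demand above P_b: (1/2)(11)(85 - 63) = 121.

121.00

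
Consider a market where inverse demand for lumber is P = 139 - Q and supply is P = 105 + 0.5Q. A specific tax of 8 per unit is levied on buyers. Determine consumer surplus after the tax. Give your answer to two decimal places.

150.22

Without the tax, 139 - Q = 105 + 0.5Q so Q* = 22.6667 and P* = 116.3333.
With the tax, buyers' net willingness to pay falls by 8: (139 - 8) - Q = 105 + 0.5Q, so Q_t = 17.3333. Buyers pay P_b = 121.6667; sellers receive P_s = P_b - 8 = 113.6667.
Consumer surplus is the triangle under demand above P_b: (1/2)(17.3333)(139 - 121.6667) = 150.2222.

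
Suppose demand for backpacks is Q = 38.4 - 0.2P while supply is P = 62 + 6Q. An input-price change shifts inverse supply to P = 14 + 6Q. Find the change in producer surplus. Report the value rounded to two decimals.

366.55

Rewriting demand in inverse form: P = 192 - 5Q.
Initial equilibrium: Q_0 = 11.8182, P_0 = 132.9091; CS_0 = (1/2)(11.8182)(59.0909) = 349.1736, PS_0 = (1/2)(11.8182)(70.9091) = 419.0083.
New equilibrium: 192 - 5Q = 14 + 6Q gives Q_1 = 16.1818, P_1 = 111.0909; CS_1 = 654.6281, PS_1 = 785.5537.
Change in producer surplus = 785.5537 - 419.0083 = 366.5455.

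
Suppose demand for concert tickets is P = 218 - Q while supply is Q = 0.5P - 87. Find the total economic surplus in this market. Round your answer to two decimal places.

322.67

Rewriting supply in inverse form: P = 174 + 2Q.
Setting demand equal to supply, 44 = 3Q, so Q* = 14.6667 and P* = 203.3333.
CS = (1/2)(14.6667)(14.6667) = 107.5556 and PS = (1/2)(14.6667)(29.3333) = 215.1111, so total surplus = 322.6667.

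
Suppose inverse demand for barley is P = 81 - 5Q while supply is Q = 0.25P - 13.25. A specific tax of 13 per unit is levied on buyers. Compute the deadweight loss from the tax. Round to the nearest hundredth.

Rewriting supply in inverse form: P = 53 + 4Q.
Without the tax, 81 - 5Q = 53 + 4Q so Q* = 3.1111 and P* = 65.4444.
With the tax, buyers' net willingness to pay falls by 13: (81 - 13) - 5Q = 53 + 4Q, so Q_t = 1.6667. Buyers pay P_b = 72.6667; sellers receive P_s = P_b - 13 = 59.6667.
Deadweight loss is the triangle between the curves from Q_t to Q*: (1/2)(3.1111 - 1.6667)(13) = 9.3889.

9.39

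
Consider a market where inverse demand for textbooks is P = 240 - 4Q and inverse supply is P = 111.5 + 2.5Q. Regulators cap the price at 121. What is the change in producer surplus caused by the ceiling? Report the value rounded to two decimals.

-470.48

Without the control, 240 - 4Q = 111.5 + 2.5Q so Q* = 19.7692 and P* = 160.9231.
At the ceiling price 121, quantity supplied is (121 - 111.5)/2.5 = 3.8; supply is the short side, so Q = 3.8 trades at P = 121.
PS goes from (1/2)(19.7692)(49.4231) = 488.5281 to 18.05 (computed as (121 - 111.5)(3.8) - (1/2)(2.5)(3.8)^2), a change of -470.4781.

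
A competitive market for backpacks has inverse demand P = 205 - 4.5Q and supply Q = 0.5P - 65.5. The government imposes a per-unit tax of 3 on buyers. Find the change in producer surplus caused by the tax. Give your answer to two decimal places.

-10.30

Rewriting supply in inverse form: P = 131 + 2Q.
Without the tax, 205 - 4.5Q = 131 + 2Q so Q* = 11.3846 and P* = 153.7692.
With the tax, buyers' net willingness to pay falls by 3: (205 - 3) - 4.5Q = 131 + 2Q, so Q_t = 10.9231. Buyers pay P_b = 155.8462; sellers receive P_s = P_b - 3 = 152.8462.
Producers lose the trapezoid between P_s and P* out to Q_t plus the triangle from Q_t to Q*: change in PS = 119.3136 - 129.6095 = -10.2959.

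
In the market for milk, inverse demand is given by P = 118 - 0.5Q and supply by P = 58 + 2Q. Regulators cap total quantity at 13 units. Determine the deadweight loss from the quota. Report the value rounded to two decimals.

151.25

Unrestricted equilibrium: Q* = (118 - 58)/(0.5 + 2) = 24.
At Q = 13 the demand price is 118 - 0.5(13) = 111.5 and the supply price is 58 + 2(13) = 84.
DWL = (1/2)(gap between curves at 13) x (Q* - 13) = (1/2)(27.5)(11) = 151.25.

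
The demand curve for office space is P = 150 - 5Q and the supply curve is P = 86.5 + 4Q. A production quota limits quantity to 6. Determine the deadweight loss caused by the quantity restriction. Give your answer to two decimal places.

Without the quota, 150 - 5Q = 86.5 + 4Q gives Q* = 7.0556.
At Q = 6 the demand price is 150 - 5(6) = 120 and the supply price is 86.5 + 4(6) = 110.5.
Deadweight loss is the triangle between the curves from 6 to 7.0556: (1/2)(120 - 110.5)(7.0556 - 6) = 5.0139.

5.01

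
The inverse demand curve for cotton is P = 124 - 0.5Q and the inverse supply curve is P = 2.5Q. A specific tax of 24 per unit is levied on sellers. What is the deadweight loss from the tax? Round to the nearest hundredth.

Without the tax, 124 - 0.5Q = 2.5Q so Q* = 41.3333 and P* = 103.3333.
With the tax, sellers need 24 more per unit: 124 - 0.5Q = 2.5Q + 24, so Q_t = 33.3333. Buyers pay P_b = 107.3333; sellers receive P_s = P_b - 24 = 83.3333.
The welfare triangle lost has base Q* - Q_t = 8 and height t = 24, so DWL = (1/2)(8)(24) = 96.

96.00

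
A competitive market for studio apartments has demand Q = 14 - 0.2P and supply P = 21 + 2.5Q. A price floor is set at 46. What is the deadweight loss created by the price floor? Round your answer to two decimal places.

11.27

Rewriting demand in inverse form: P = 70 - 5Q.
Free-market equilibrium: 70 - 5Q = 21 + 2.5Q gives Q* = 6.5333, P* = 37.3333.
At the floor price 46, quantity demanded is (70 - 46)/5 = 4.8; demand is the short side, so Q = 4.8 trades at P = 46.
The lost-trades triangle has base Q* - 4.8 = 1.7333 and height equal to the gap between the curves at Q = 4.8, which is 46 - 33 = 13. DWL = (1/2)(1.7333)(13) = 11.2667.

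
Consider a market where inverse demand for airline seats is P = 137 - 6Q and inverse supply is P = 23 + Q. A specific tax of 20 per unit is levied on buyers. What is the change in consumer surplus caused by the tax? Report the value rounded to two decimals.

Pre-tax equilibrium: 137 - 6Q = 23 + Q gives Q* = 16.2857, P* = 39.2857.
With the tax, buyers' net willingness to pay falls by 20: (137 - 20) - 6Q = 23 + Q, so Q_t = 13.4286. Buyers pay P_b = 56.4286; sellers receive P_s = P_b - 20 = 36.4286.
CS falls from (1/2)(16.2857)(97.7143) = 795.6735 to (1/2)(13.4286)(80.5714) = 540.9796, a change of -254.6939.

-254.69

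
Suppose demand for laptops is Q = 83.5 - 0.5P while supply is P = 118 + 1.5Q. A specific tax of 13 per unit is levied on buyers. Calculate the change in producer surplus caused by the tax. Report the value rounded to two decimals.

Rewriting demand in inverse form: P = 167 - 2Q.
Without the tax, 167 - 2Q = 118 + 1.5Q so Q* = 14 and P* = 139.
With the tax, buyers' net willingness to pay falls by 13: (167 - 13) - 2Q = 118 + 1.5Q, so Q_t = 10.2857. Buyers pay P_b = 146.4286; sellers receive P_s = P_b - 13 = 133.4286.
Producers lose the trapezoid between P_s and P* out to Q_t plus the triangle from Q_t to Q*: change in PS = 79.3469 - 147 = -67.6531.

-67.65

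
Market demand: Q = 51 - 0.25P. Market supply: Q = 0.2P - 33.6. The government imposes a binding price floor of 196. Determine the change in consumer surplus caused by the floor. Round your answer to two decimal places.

Rewriting demand in inverse form: P = 204 - 4Q.
Rewriting supply in inverse form: P = 168 + 5Q.
Without the control, 204 - 4Q = 168 + 5Q so Q* = 4 and P* = 188.
At the floor price 196, quantity demanded is (204 - 196)/4 = 2; demand is the short side, so Q = 2 trades at P = 196.
CS goes from (1/2)(4)(16) = 32 to 8 (computed as (204 - 196)(2) - (1/2)(4)(2)^2), a change of -24.

-24.00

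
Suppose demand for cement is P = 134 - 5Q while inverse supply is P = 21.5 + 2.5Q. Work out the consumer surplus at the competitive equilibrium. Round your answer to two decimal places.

Setting demand equal to supply, 112.5 = 7.5Q, so Q* = 15 and P* = 59.
The demand choke price is 134, so CS = (1/2)(Q*)(134 - P*) = (1/2)(15)(75) = 562.5.

562.50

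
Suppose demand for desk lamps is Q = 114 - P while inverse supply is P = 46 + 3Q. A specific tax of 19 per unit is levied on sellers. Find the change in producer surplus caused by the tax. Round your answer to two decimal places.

Rewriting demand in inverse form: P = 114 - Q.
Pre-tax equilibrium: 114 - Q = 46 + 3Q gives Q* = 17, P* = 97.
A tax on sellers shifts supply up by 19: 114 - Q = 46 + 3Q + 19, so Q_t = 12.25. Buyers pay P_b = 101.75; sellers receive P_s = P_b - 19 = 82.75.
Producers lose the trapezoid between P_s and P* out to Q_t plus the triangle from Q_t to Q*: change in PS = 225.0938 - 433.5 = -208.4062.

-208.41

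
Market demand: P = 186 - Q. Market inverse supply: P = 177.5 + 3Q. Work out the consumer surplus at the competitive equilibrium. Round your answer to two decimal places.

2.26

Set 186 - Q = 177.5 + 3Q, which gives 8.5 = 4Q, so Q* = 2.125 and P* = 186 - (2.125) = 183.875.
CS is the area between the demand curve and P* from 0 to Q*: (1/2)(2.125)(2.125) = 2.2578.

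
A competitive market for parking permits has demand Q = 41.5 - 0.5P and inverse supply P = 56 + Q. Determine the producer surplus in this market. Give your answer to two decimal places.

Rewriting demand in inverse form: P = 83 - 2Q.
Setting demand equal to supply, 27 = 3Q, so Q* = 9 and P* = 65.
The supply curve's price intercept is 56, so PS = (1/2)(Q*)(P* - 56) = (1/2)(9)(9) = 40.5.

40.50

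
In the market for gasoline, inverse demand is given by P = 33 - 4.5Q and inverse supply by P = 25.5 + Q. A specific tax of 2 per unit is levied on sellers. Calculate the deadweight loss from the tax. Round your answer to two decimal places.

0.36

Without the tax, 33 - 4.5Q = 25.5 + Q so Q* = 1.3636 and P* = 26.8636.
A tax on sellers shifts supply up by 2: 33 - 4.5Q = 25.5 + Q + 2, so Q_t = 1. Buyers pay P_b = 28.5; sellers receive P_s = P_b - 2 = 26.5.
Deadweight loss is the triangle between the curves from Q_t to Q*: (1/2)(1.3636 - 1)(2) = 0.3636.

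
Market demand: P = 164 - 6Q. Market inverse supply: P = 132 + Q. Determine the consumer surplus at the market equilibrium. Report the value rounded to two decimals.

62.69

Setting demand equal to supply, 32 = 7Q, so Q* = 4.5714 and P* = 136.5714.
The demand choke price is 164, so CS = (1/2)(Q*)(164 - P*) = (1/2)(4.5714)(27.4286) = 62.6939.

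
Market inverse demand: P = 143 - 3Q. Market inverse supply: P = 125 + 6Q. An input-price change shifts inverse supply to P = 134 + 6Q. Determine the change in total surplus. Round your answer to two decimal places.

Initial equilibrium: Q_0 = 2, P_0 = 137; CS_0 = (1/2)(2)(6) = 6, PS_0 = (1/2)(2)(12) = 12.
New equilibrium: 143 - 3Q = 134 + 6Q gives Q_1 = 1, P_1 = 140; CS_1 = 1.5, PS_1 = 3.
Change in total surplus = (1.5 + 3) - (6 + 12) = -13.5.

-13.50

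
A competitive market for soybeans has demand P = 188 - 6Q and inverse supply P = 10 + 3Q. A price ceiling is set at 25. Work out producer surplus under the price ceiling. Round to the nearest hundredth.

37.50

Free-market equilibrium: 188 - 6Q = 10 + 3Q gives Q* = 19.7778, P* = 69.3333.
At the ceiling price 25, quantity supplied is (25 - 10)/3 = 5; supply is the short side, so Q = 5 trades at P = 25.
PS is the triangle above supply below 25: (1/2)(5)(25 - 10) = 37.5.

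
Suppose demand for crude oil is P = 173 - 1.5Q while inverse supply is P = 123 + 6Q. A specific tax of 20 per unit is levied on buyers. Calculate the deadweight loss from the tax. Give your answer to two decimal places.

Without the tax, 173 - 1.5Q = 123 + 6Q so Q* = 6.6667 and P* = 163.
With the tax, buyers' net willingness to pay falls by 20: (173 - 20) - 1.5Q = 123 + 6Q, so Q_t = 4. Buyers pay P_b = 167; sellers receive P_s = P_b - 20 = 147.
Deadweight loss is the triangle between the curves from Q_t to Q*: (1/2)(6.6667 - 4)(20) = 26.6667.

26.67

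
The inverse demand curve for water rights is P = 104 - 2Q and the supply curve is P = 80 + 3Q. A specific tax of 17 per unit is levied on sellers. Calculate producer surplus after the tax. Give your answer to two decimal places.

Without the tax, 104 - 2Q = 80 + 3Q so Q* = 4.8 and P* = 94.4.
With the tax, sellers need 17 more per unit: 104 - 2Q = 80 + 3Q + 17, so Q_t = 1.4. Buyers pay P_b = 101.2; sellers receive P_s = P_b - 17 = 84.2.
Producer surplus is the triangle above supply below P_s: (1/2)(1.4)(84.2 - 80) = 2.94.

2.94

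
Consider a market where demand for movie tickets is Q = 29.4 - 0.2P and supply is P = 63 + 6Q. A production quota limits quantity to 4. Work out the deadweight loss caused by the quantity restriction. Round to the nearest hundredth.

72.73

Rewriting demand in inverse form: P = 147 - 5Q.
Without the quota, 147 - 5Q = 63 + 6Q gives Q* = 7.6364.
At Q = 4 the demand price is 147 - 5(4) = 127 and the supply price is 63 + 6(4) = 87.
Deadweight loss is the triangle between the curves from 4 to 7.6364: (1/2)(127 - 87)(7.6364 - 4) = 72.7273.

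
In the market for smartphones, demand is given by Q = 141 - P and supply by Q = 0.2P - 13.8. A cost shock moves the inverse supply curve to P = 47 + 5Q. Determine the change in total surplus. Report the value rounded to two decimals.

Rewriting demand in inverse form: P = 141 - Q.
Rewriting supply in inverse form: P = 69 + 5Q.
Initial equilibrium: Q_0 = 12, P_0 = 129; CS_0 = (1/2)(12)(12) = 72, PS_0 = (1/2)(12)(60) = 360.
New equilibrium: 141 - Q = 47 + 5Q gives Q_1 = 15.6667, P_1 = 125.3333; CS_1 = 122.7222, PS_1 = 613.6111.
Change in total surplus = (122.7222 + 613.6111) - (72 + 360) = 304.3333.

304.33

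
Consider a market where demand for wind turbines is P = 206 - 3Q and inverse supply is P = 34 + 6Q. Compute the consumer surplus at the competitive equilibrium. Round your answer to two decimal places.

547.85

Set 206 - 3Q = 34 + 6Q, which gives 172 = 9Q, so Q* = 19.1111 and P* = 206 - 3(19.1111) = 148.6667.
CS is the area between the demand curve and P* from 0 to Q*: (1/2)(19.1111)(57.3333) = 547.8519.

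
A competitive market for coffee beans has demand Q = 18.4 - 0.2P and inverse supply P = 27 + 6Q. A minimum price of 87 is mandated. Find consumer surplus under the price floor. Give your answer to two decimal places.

Rewriting demand in inverse form: P = 92 - 5Q.
Without the control, 92 - 5Q = 27 + 6Q so Q* = 5.9091 and P* = 62.4545.
At the floor price 87, quantity demanded is (92 - 87)/5 = 1; demand is the short side, so Q = 1 trades at P = 87.
CS is the triangle under demand above 87: (1/2)(1)(92 - 87) = 2.5.

2.50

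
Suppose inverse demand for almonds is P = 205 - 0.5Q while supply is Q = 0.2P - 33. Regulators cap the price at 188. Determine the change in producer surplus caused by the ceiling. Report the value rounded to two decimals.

-79.33

Rewriting supply in inverse form: P = 165 + 5Q.
Free-market equilibrium: 205 - 0.5Q = 165 + 5Q gives Q* = 7.2727, P* = 201.3636.
At P = 188, sellers supply (188 - 165)/5 = 4.6 while buyers want more, so the quantity traded is 4.6 at price 188.
PS goes from (1/2)(7.2727)(36.3636) = 132.2314 to 52.9 (computed as (188 - 165)(4.6) - (1/2)(5)(4.6)^2), a change of -79.3314.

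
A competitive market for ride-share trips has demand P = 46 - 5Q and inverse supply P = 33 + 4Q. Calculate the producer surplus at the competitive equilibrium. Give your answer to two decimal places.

Equilibrium: 46 - 5Q = 33 + 4Q, so Q* = 1.4444 and P* = 38.7778.
PS is the area between P* and the supply curve from 0 to Q*: (1/2)(1.4444)(5.7778) = 4.1728.

4.17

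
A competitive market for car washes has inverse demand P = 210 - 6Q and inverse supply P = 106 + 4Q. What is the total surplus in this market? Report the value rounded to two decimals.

Equilibrium: 210 - 6Q = 106 + 4Q, so Q* = 10.4 and P* = 147.6.
CS = (1/2)(10.4)(62.4) = 324.48 and PS = (1/2)(10.4)(41.6) = 216.32, so total surplus = 540.8.

540.80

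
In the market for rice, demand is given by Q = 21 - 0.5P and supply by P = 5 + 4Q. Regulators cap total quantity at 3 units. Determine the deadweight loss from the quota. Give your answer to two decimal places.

30.08

Rewriting demand in inverse form: P = 42 - 2Q.
Without the quota, 42 - 2Q = 5 + 4Q gives Q* = 6.1667.
At Q = 3 the demand price is 42 - 2(3) = 36 and the supply price is 5 + 4(3) = 17.
DWL = (1/2)(gap between curves at 3) x (Q* - 3) = (1/2)(19)(3.1667) = 30.0833.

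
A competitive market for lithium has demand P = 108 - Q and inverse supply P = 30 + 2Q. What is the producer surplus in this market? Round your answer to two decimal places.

Set 108 - Q = 30 + 2Q, which gives 78 = 3Q, so Q* = 26 and P* = 108 - (26) = 82.
The supply curve's price intercept is 30, so PS = (1/2)(Q*)(P* - 30) = (1/2)(26)(52) = 676.

676.00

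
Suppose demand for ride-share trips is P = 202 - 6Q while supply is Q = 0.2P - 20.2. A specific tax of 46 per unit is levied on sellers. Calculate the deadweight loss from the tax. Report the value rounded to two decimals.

96.18

Rewriting supply in inverse form: P = 101 + 5Q.
Without the tax, 202 - 6Q = 101 + 5Q so Q* = 9.1818 and P* = 146.9091.
With the tax, sellers need 46 more per unit: 202 - 6Q = 101 + 5Q + 46, so Q_t = 5. Buyers pay P_b = 172; sellers receive P_s = P_b - 46 = 126.
Deadweight loss is the triangle between the curves from Q_t to Q*: (1/2)(9.1818 - 5)(46) = 96.1818.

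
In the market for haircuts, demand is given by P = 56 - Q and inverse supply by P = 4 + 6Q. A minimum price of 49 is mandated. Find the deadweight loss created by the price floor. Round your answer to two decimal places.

0.64

Without the control, 56 - Q = 4 + 6Q so Q* = 7.4286 and P* = 48.5714.
At P = 49, buyers demand (56 - 49)/1 = 7 while sellers would supply more, so the quantity traded is 7 at price 49.
The lost-trades triangle has base Q* - 7 = 0.4286 and height equal to the gap between the curves at Q = 7, which is 49 - 46 = 3. DWL = (1/2)(0.4286)(3) = 0.6429.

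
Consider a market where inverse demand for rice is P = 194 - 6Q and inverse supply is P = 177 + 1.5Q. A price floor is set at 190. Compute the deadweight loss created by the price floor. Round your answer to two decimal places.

Without the control, 194 - 6Q = 177 + 1.5Q so Q* = 2.2667 and P* = 180.4.
At P = 190, buyers demand (194 - 190)/6 = 0.6667 while sellers would supply more, so the quantity traded is 0.6667 at price 190.
The lost-trades triangle has base Q* - 0.6667 = 1.6 and height equal to the gap between the curves at Q = 0.6667, which is 190 - 178 = 12. DWL = (1/2)(1.6)(12) = 9.6.

9.60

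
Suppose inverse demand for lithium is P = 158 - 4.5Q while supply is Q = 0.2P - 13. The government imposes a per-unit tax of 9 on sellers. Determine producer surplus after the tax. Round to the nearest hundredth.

195.46

Rewriting supply in inverse form: P = 65 + 5Q.
Without the tax, 158 - 4.5Q = 65 + 5Q so Q* = 9.7895 and P* = 113.9474.
A tax on sellers shifts supply up by 9: 158 - 4.5Q = 65 + 5Q + 9, so Q_t = 8.8421. Buyers pay P_b = 118.2105; sellers receive P_s = P_b - 9 = 109.2105.
PS = (1/2)(Q_t)(P_s - 65) = (1/2)(8.8421)(44.2105) = 195.4571.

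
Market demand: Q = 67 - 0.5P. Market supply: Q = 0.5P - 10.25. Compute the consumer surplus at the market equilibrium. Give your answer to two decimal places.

Rewriting demand in inverse form: P = 134 - 2Q.
Rewriting supply in inverse form: P = 20.5 + 2Q.
Equilibrium: 134 - 2Q = 20.5 + 2Q, so Q* = 28.375 and P* = 77.25.
Consumer surplus is the triangle under demand above P*: (1/2)(28.375)(134 - 77.25) = (1/2)(28.375)(56.75) = 805.1406.

805.14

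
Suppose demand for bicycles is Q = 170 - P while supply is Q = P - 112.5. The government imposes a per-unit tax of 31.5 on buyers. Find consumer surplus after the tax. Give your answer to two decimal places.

Rewriting demand in inverse form: P = 170 - Q.
Rewriting supply in inverse form: P = 112.5 + Q.
Pre-tax equilibrium: 170 - Q = 112.5 + Q gives Q* = 28.75, P* = 141.25.
With the tax, buyers' net willingness to pay falls by 31.5: (170 - 31.5) - Q = 112.5 + Q, so Q_t = 13. Buyers pay P_b = 157; sellers receive P_s = P_b - 31.5 = 125.5.
CS = (1/2)(Q_t)(170 - P_b) = (1/2)(13)(13) = 84.5.

84.50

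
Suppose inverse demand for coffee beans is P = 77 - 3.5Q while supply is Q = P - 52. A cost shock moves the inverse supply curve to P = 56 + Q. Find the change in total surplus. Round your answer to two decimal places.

Rewriting supply in inverse form: P = 52 + Q.
Initial equilibrium: Q_0 = 5.5556, P_0 = 57.5556; CS_0 = (1/2)(5.5556)(19.4444) = 54.0123, PS_0 = (1/2)(5.5556)(5.5556) = 15.4321.
New equilibrium: 77 - 3.5Q = 56 + Q gives Q_1 = 4.6667, P_1 = 60.6667; CS_1 = 38.1111, PS_1 = 10.8889.
Change in total surplus = (38.1111 + 10.8889) - (54.0123 + 15.4321) = -20.4444.

-20.44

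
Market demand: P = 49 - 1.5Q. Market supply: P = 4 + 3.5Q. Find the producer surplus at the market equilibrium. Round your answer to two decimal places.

141.75

Set 49 - 1.5Q = 4 + 3.5Q, which gives 45 = 5Q, so Q* = 9 and P* = 49 - 1.5(9) = 35.5.
PS is the area between P* and the supply curve from 0 to Q*: (1/2)(9)(31.5) = 141.75.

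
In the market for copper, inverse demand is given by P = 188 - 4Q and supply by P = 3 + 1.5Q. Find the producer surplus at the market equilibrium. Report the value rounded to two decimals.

848.55

Setting demand equal to supply, 185 = 5.5Q, so Q* = 33.6364 and P* = 53.4545.
The supply curve's price intercept is 3, so PS = (1/2)(Q*)(P* - 3) = (1/2)(33.6364)(50.4545) = 848.5537.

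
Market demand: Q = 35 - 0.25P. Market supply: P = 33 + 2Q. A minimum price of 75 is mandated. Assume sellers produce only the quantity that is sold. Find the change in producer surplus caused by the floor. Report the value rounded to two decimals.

100.41

Rewriting demand in inverse form: P = 140 - 4Q.
Free-market equilibrium: 140 - 4Q = 33 + 2Q gives Q* = 17.8333, P* = 68.6667.
At the floor price 75, quantity demanded is (140 - 75)/4 = 16.25; demand is the short side, so Q = 16.25 trades at P = 75.
PS goes from (1/2)(17.8333)(35.6667) = 318.0278 to 418.4375 (computed as (75 - 33)(16.25) - (1/2)(2)(16.25)^2), a change of 100.4097.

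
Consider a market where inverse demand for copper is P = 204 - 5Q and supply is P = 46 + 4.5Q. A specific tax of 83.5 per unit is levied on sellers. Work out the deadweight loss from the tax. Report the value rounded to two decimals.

Without the tax, 204 - 5Q = 46 + 4.5Q so Q* = 16.6316 and P* = 120.8421.
With the tax, sellers need 83.5 more per unit: 204 - 5Q = 46 + 4.5Q + 83.5, so Q_t = 7.8421. Buyers pay P_b = 164.7895; sellers receive P_s = P_b - 83.5 = 81.2895.
Deadweight loss is the triangle between the curves from Q_t to Q*: (1/2)(16.6316 - 7.8421)(83.5) = 366.9605.

366.96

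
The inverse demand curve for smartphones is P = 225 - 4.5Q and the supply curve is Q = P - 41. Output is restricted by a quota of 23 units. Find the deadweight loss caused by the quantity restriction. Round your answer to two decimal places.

Rewriting supply in inverse form: P = 41 + Q.
Unrestricted equilibrium: Q* = (225 - 41)/(4.5 + 1) = 33.4545.
At Q = 23 the demand price is 225 - 4.5(23) = 121.5 and the supply price is 41 + (23) = 64.
DWL = (1/2)(gap between curves at 23) x (Q* - 23) = (1/2)(57.5)(10.4545) = 300.5682.

300.57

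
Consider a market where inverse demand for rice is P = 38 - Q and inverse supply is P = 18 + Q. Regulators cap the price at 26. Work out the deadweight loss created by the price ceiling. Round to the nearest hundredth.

Free-market equilibrium: 38 - Q = 18 + Q gives Q* = 10, P* = 28.
At P = 26, sellers supply (26 - 18)/1 = 8 while buyers want more, so the quantity traded is 8 at price 26.
The lost-trades triangle has base Q* - 8 = 2 and height equal to the gap between the curves at Q = 8, which is 30 - 26 = 4. DWL = (1/2)(2)(4) = 4.

4.00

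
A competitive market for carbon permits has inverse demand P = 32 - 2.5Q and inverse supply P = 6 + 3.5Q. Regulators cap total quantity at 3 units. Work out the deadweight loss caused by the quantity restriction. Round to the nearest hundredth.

5.33

Unrestricted equilibrium: Q* = (32 - 6)/(2.5 + 3.5) = 4.3333.
At Q = 3 the demand price is 32 - 2.5(3) = 24.5 and the supply price is 6 + 3.5(3) = 16.5.
Deadweight loss is the triangle between the curves from 3 to 4.3333: (1/2)(24.5 - 16.5)(4.3333 - 3) = 5.3333.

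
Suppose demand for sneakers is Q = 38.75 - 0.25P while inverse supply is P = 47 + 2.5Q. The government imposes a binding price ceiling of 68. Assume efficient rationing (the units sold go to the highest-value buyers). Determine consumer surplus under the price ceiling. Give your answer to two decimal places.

589.68

Rewriting demand in inverse form: P = 155 - 4Q.
Free-market equilibrium: 155 - 4Q = 47 + 2.5Q gives Q* = 16.6154, P* = 88.5385.
At P = 68, sellers supply (68 - 47)/2.5 = 8.4 while buyers want more, so the quantity traded is 8.4 at price 68.
The demand price at Q = 8.4 is 121.4. CS is the trapezoid between demand and 68 over [0, 8.4]: (1/2)[(155 - 68) + (121.4 - 68)](8.4) = 589.68.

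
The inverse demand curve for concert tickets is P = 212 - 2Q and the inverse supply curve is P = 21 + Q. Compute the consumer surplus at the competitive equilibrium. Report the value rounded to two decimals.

4053.44

Set 212 - 2Q = 21 + Q, which gives 191 = 3Q, so Q* = 63.6667 and P* = 212 - 2(63.6667) = 84.6667.
The demand choke price is 212, so CS = (1/2)(Q*)(212 - P*) = (1/2)(63.6667)(127.3333) = 4053.4444.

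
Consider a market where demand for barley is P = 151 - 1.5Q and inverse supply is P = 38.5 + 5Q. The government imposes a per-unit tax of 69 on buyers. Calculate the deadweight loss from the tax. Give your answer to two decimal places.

366.23

Pre-tax equilibrium: 151 - 1.5Q = 38.5 + 5Q gives Q* = 17.3077, P* = 125.0385.
A tax on buyers shifts demand down by 69: (151 - 69) - 1.5Q = 38.5 + 5Q, so Q_t = 6.6923. Buyers pay P_b = 140.9615; sellers receive P_s = P_b - 69 = 71.9615.
The welfare triangle lost has base Q* - Q_t = 10.6154 and height t = 69, so DWL = (1/2)(10.6154)(69) = 366.2308.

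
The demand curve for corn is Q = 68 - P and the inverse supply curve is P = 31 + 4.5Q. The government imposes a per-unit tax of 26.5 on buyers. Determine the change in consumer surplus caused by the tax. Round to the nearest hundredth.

Rewriting demand in inverse form: P = 68 - Q.
Pre-tax equilibrium: 68 - Q = 31 + 4.5Q gives Q* = 6.7273, P* = 61.2727.
With the tax, buyers' net willingness to pay falls by 26.5: (68 - 26.5) - Q = 31 + 4.5Q, so Q_t = 1.9091. Buyers pay P_b = 66.0909; sellers receive P_s = P_b - 26.5 = 39.5909.
Consumers lose the trapezoid between P* and P_b out to Q_t plus the triangle from Q_t to Q*: change in CS = 1.8223 - 22.6281 = -20.8058.

-20.81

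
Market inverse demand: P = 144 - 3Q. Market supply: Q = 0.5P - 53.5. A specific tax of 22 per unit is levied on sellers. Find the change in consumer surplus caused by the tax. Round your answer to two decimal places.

-68.64

Rewriting supply in inverse form: P = 107 + 2Q.
Pre-tax equilibrium: 144 - 3Q = 107 + 2Q gives Q* = 7.4, P* = 121.8.
With the tax, sellers need 22 more per unit: 144 - 3Q = 107 + 2Q + 22, so Q_t = 3. Buyers pay P_b = 135; sellers receive P_s = P_b - 22 = 113.
CS falls from (1/2)(7.4)(22.2) = 82.14 to (1/2)(3)(9) = 13.5, a change of -68.64.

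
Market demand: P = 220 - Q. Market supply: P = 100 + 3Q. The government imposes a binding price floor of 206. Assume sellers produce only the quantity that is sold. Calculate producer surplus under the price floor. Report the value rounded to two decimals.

1190.00

Without the control, 220 - Q = 100 + 3Q so Q* = 30 and P* = 190.
At the floor price 206, quantity demanded is (220 - 206)/1 = 14; demand is the short side, so Q = 14 trades at P = 206.
The supply price at Q = 14 is 142. PS is the trapezoid between 206 and supply over [0, 14]: (1/2)[(206 - 100) + (206 - 142)](14) = 1190.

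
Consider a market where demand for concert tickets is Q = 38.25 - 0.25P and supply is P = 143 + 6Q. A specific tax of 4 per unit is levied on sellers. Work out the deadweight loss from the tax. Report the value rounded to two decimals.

0.80

Rewriting demand in inverse form: P = 153 - 4Q.
Pre-tax equilibrium: 153 - 4Q = 143 + 6Q gives Q* = 1, P* = 149.
A tax on sellers shifts supply up by 4: 153 - 4Q = 143 + 6Q + 4, so Q_t = 0.6. Buyers pay P_b = 150.6; sellers receive P_s = P_b - 4 = 146.6.
Deadweight loss is the triangle between the curves from Q_t to Q*: (1/2)(1 - 0.6)(4) = 0.8.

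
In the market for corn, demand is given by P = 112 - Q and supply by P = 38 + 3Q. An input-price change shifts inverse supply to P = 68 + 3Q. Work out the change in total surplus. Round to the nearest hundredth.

-442.50

Initial equilibrium: Q_0 = 18.5, P_0 = 93.5; CS_0 = (1/2)(18.5)(18.5) = 171.125, PS_0 = (1/2)(18.5)(55.5) = 513.375.
New equilibrium: 112 - Q = 68 + 3Q gives Q_1 = 11, P_1 = 101; CS_1 = 60.5, PS_1 = 181.5.
Change in total surplus = (60.5 + 181.5) - (171.125 + 513.375) = -442.5.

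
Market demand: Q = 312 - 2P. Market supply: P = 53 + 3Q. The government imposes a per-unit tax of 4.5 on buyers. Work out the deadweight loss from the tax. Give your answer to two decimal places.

Rewriting demand in inverse form: P = 156 - 0.5Q.
Without the tax, 156 - 0.5Q = 53 + 3Q so Q* = 29.4286 and P* = 141.2857.
A tax on buyers shifts demand down by 4.5: (156 - 4.5) - 0.5Q = 53 + 3Q, so Q_t = 28.1429. Buyers pay P_b = 141.9286; sellers receive P_s = P_b - 4.5 = 137.4286.
The welfare triangle lost has base Q* - Q_t = 1.2857 and height t = 4.5, so DWL = (1/2)(1.2857)(4.5) = 2.8929.

2.89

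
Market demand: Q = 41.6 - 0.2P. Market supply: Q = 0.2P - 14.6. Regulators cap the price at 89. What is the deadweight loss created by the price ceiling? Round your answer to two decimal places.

530.45

Rewriting demand in inverse form: P = 208 - 5Q.
Rewriting supply in inverse form: P = 73 + 5Q.
Without the control, 208 - 5Q = 73 + 5Q so Q* = 13.5 and P* = 140.5.
At P = 89, sellers supply (89 - 73)/5 = 3.2 while buyers want more, so the quantity traded is 3.2 at price 89.
The lost-trades triangle has base Q* - 3.2 = 10.3 and height equal to the gap between the curves at Q = 3.2, which is 192 - 89 = 103. DWL = (1/2)(10.3)(103) = 530.45.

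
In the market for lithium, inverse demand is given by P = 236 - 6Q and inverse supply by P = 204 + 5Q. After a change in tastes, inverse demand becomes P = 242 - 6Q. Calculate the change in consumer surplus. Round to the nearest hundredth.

10.41

Initial equilibrium: Q_0 = 2.9091, P_0 = 218.5455; CS_0 = (1/2)(2.9091)(17.4545) = 25.3884, PS_0 = (1/2)(2.9091)(14.5455) = 21.157.
New equilibrium: 242 - 6Q = 204 + 5Q gives Q_1 = 3.4545, P_1 = 221.2727; CS_1 = 35.8017, PS_1 = 29.8347.
Change in consumer surplus = 35.8017 - 25.3884 = 10.4132.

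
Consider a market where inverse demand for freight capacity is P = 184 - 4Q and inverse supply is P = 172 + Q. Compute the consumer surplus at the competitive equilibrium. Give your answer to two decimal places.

11.52

Equilibrium: 184 - 4Q = 172 + Q, so Q* = 2.4 and P* = 174.4.
Consumer surplus is the triangle under demand above P*: (1/2)(2.4)(184 - 174.4) = (1/2)(2.4)(9.6) = 11.52.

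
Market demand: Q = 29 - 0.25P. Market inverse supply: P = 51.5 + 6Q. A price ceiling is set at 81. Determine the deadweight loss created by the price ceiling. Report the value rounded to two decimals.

11.76

Rewriting demand in inverse form: P = 116 - 4Q.
Without the control, 116 - 4Q = 51.5 + 6Q so Q* = 6.45 and P* = 90.2.
At the ceiling price 81, quantity supplied is (81 - 51.5)/6 = 4.9167; supply is the short side, so Q = 4.9167 trades at P = 81.
At Q = 4.9167 the demand price is 96.3333 and the supply price is 81. Deadweight loss is the triangle between the curves from 4.9167 to 6.45: (1/2)(96.3333 - 81)(6.45 - 4.9167) = 11.7556.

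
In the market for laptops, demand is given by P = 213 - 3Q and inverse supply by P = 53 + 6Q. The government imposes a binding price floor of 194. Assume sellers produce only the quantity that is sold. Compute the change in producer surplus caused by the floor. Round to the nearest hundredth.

Free-market equilibrium: 213 - 3Q = 53 + 6Q gives Q* = 17.7778, P* = 159.6667.
At P = 194, buyers demand (213 - 194)/3 = 6.3333 while sellers would supply more, so the quantity traded is 6.3333 at price 194.
PS goes from (1/2)(17.7778)(106.6667) = 948.1481 to 772.6667 (computed as (194 - 53)(6.3333) - (1/2)(6)(6.3333)^2), a change of -175.4815.

-175.48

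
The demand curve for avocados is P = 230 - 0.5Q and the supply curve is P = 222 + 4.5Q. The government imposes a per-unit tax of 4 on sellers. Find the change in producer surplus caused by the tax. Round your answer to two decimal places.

-4.32

Without the tax, 230 - 0.5Q = 222 + 4.5Q so Q* = 1.6 and P* = 229.2.
With the tax, sellers need 4 more per unit: 230 - 0.5Q = 222 + 4.5Q + 4, so Q_t = 0.8. Buyers pay P_b = 229.6; sellers receive P_s = P_b - 4 = 225.6.
Producers lose the trapezoid between P_s and P* out to Q_t plus the triangle from Q_t to Q*: change in PS = 1.44 - 5.76 = -4.32.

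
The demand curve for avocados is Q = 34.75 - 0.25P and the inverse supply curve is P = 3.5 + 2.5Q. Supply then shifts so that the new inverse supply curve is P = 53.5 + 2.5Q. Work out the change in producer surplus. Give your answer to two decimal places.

Rewriting demand in inverse form: P = 139 - 4Q.
Initial equilibrium: Q_0 = 20.8462, P_0 = 55.6154; CS_0 = (1/2)(20.8462)(83.3846) = 869.1243, PS_0 = (1/2)(20.8462)(52.1154) = 543.2027.
New equilibrium: 139 - 4Q = 53.5 + 2.5Q gives Q_1 = 13.1538, P_1 = 86.3846; CS_1 = 346.0473, PS_1 = 216.2796.
Change in producer surplus = 216.2796 - 543.2027 = -326.9231.

-326.92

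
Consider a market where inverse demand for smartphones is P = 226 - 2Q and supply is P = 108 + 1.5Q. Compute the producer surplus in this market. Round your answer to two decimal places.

852.49

Equilibrium: 226 - 2Q = 108 + 1.5Q, so Q* = 33.7143 and P* = 158.5714.
PS is the area between P* and the supply curve from 0 to Q*: (1/2)(33.7143)(50.5714) = 852.4898.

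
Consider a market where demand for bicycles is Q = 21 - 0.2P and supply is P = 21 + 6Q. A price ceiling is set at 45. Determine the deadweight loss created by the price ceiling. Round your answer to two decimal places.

72.73

Rewriting demand in inverse form: P = 105 - 5Q.
Without the control, 105 - 5Q = 21 + 6Q so Q* = 7.6364 and P* = 66.8182.
At P = 45, sellers supply (45 - 21)/6 = 4 while buyers want more, so the quantity traded is 4 at price 45.
The lost-trades triangle has base Q* - 4 = 3.6364 and height equal to the gap between the curves at Q = 4, which is 85 - 45 = 40. DWL = (1/2)(3.6364)(40) = 72.7273.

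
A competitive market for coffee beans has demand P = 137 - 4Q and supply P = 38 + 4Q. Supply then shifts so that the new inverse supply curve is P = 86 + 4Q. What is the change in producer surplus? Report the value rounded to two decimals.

-225.00

Initial equilibrium: Q_0 = 12.375, P_0 = 87.5; CS_0 = (1/2)(12.375)(49.5) = 306.2812, PS_0 = (1/2)(12.375)(49.5) = 306.2812.
New equilibrium: 137 - 4Q = 86 + 4Q gives Q_1 = 6.375, P_1 = 111.5; CS_1 = 81.2812, PS_1 = 81.2812.
Change in producer surplus = 81.2812 - 306.2812 = -225.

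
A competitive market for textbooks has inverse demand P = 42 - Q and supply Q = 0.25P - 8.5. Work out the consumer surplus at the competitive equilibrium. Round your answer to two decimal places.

Rewriting supply in inverse form: P = 34 + 4Q.
Set 42 - Q = 34 + 4Q, which gives 8 = 5Q, so Q* = 1.6 and P* = 42 - (1.6) = 40.4.
Consumer surplus is the triangle under demand above P*: (1/2)(1.6)(42 - 40.4) = (1/2)(1.6)(1.6) = 1.28.

1.28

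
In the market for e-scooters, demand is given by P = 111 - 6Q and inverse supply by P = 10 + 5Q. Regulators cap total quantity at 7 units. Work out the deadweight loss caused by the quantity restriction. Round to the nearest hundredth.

Without the quota, 111 - 6Q = 10 + 5Q gives Q* = 9.1818.
At Q = 7 the demand price is 111 - 6(7) = 69 and the supply price is 10 + 5(7) = 45.
DWL = (1/2)(gap between curves at 7) x (Q* - 7) = (1/2)(24)(2.1818) = 26.1818.

26.18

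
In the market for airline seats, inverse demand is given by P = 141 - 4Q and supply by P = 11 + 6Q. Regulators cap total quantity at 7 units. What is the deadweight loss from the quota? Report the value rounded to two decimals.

Without the quota, 141 - 4Q = 11 + 6Q gives Q* = 13.
At Q = 7 the demand price is 141 - 4(7) = 113 and the supply price is 11 + 6(7) = 53.
DWL = (1/2)(gap between curves at 7) x (Q* - 7) = (1/2)(60)(6) = 180.

180.00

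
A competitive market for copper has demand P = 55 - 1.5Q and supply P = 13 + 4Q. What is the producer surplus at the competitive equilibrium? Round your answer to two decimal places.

116.63

Setting demand equal to supply, 42 = 5.5Q, so Q* = 7.6364 and P* = 43.5455.
The supply curve's price intercept is 13, so PS = (1/2)(Q*)(P* - 13) = (1/2)(7.6364)(30.5455) = 116.6281.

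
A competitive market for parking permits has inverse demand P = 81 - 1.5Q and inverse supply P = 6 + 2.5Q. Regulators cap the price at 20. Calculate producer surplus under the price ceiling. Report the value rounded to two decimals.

39.20

Without the control, 81 - 1.5Q = 6 + 2.5Q so Q* = 18.75 and P* = 52.875.
At the ceiling price 20, quantity supplied is (20 - 6)/2.5 = 5.6; supply is the short side, so Q = 5.6 trades at P = 20.
PS is the triangle above supply below 20: (1/2)(5.6)(20 - 6) = 39.2.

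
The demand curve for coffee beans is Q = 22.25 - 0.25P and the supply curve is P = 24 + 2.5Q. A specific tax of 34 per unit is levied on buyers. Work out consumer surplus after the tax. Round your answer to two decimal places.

Rewriting demand in inverse form: P = 89 - 4Q.
Without the tax, 89 - 4Q = 24 + 2.5Q so Q* = 10 and P* = 49.
A tax on buyers shifts demand down by 34: (89 - 34) - 4Q = 24 + 2.5Q, so Q_t = 4.7692. Buyers pay P_b = 69.9231; sellers receive P_s = P_b - 34 = 35.9231.
Consumer surplus is the triangle under demand above P_b: (1/2)(4.7692)(89 - 69.9231) = 45.4911.

45.49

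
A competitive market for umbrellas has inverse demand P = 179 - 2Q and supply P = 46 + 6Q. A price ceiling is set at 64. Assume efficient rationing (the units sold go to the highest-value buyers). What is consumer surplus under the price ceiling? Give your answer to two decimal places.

336.00

Free-market equilibrium: 179 - 2Q = 46 + 6Q gives Q* = 16.625, P* = 145.75.
At P = 64, sellers supply (64 - 46)/6 = 3 while buyers want more, so the quantity traded is 3 at price 64.
The demand price at Q = 3 is 173. CS is the trapezoid between demand and 64 over [0, 3]: (1/2)[(179 - 64) + (173 - 64)](3) = 336.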